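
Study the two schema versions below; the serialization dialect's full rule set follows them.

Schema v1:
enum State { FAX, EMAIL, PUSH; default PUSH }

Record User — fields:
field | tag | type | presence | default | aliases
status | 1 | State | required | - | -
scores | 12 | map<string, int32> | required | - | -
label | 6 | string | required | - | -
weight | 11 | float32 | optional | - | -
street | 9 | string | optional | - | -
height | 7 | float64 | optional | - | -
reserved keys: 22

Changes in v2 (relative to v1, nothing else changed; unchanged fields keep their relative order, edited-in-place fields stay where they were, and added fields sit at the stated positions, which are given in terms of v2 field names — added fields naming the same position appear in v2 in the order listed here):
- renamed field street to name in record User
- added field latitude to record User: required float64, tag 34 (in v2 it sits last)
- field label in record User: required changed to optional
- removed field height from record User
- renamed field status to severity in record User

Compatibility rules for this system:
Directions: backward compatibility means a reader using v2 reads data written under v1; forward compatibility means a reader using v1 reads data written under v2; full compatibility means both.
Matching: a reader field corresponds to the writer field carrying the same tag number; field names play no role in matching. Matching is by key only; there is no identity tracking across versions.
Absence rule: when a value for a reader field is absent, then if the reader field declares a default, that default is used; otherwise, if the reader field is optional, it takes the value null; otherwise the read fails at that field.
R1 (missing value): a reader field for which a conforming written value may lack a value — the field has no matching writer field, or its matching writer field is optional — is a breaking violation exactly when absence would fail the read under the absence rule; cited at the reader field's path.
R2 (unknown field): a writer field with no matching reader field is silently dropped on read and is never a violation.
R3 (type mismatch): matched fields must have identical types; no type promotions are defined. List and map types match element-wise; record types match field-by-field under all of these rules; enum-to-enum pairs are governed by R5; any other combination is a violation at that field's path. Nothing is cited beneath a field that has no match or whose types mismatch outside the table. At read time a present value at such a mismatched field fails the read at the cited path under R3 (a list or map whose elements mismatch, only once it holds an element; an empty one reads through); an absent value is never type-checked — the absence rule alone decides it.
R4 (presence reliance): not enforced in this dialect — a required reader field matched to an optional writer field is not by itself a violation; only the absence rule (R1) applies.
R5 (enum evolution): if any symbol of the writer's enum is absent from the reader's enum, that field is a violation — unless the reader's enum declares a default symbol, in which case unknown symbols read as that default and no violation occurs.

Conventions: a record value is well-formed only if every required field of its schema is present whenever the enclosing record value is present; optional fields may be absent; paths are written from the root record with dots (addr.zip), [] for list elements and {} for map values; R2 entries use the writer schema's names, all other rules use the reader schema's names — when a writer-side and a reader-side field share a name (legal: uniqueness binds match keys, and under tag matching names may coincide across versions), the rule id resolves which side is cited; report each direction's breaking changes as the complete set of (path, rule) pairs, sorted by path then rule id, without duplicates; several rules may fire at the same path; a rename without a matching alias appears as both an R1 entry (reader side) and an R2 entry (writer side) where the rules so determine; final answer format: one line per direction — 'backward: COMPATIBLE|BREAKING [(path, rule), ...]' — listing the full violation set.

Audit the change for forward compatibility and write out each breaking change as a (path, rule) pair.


each type pair in User: writer, then reader
forward pass over User, reader schema v1, writer schema v2:
  State -> State, writer required: status aligns to severity
  map<string, int32> -> map<string, int32>, writer required: scores aligns to scores
  string -> string, writer optional: label aligns to label
  float32 -> float32, writer optional: weight aligns to weight
  string -> string, writer optional: street aligns to name
  height: no writer match
  leftover writer field: latitude
  R1 fires at label
  forward on User therefore BREAKING (1)
checking off the User differences that do not matter here:
  renamed field street to name in record User -> no rule fires on it in User's dialect; the asked verdict holds
  added field latitude to record User: required float64, tag 34 (in v2 it sits last) -> fires only in the backward direction of User, which is not asked here
  removed field height from record User -> no rule fires on it in User's dialect; the asked verdict holds
  renamed field status to severity in record User -> no rule fires on it in User's dialect; the asked verdict holds

forward: BREAKING [(label, R1)]


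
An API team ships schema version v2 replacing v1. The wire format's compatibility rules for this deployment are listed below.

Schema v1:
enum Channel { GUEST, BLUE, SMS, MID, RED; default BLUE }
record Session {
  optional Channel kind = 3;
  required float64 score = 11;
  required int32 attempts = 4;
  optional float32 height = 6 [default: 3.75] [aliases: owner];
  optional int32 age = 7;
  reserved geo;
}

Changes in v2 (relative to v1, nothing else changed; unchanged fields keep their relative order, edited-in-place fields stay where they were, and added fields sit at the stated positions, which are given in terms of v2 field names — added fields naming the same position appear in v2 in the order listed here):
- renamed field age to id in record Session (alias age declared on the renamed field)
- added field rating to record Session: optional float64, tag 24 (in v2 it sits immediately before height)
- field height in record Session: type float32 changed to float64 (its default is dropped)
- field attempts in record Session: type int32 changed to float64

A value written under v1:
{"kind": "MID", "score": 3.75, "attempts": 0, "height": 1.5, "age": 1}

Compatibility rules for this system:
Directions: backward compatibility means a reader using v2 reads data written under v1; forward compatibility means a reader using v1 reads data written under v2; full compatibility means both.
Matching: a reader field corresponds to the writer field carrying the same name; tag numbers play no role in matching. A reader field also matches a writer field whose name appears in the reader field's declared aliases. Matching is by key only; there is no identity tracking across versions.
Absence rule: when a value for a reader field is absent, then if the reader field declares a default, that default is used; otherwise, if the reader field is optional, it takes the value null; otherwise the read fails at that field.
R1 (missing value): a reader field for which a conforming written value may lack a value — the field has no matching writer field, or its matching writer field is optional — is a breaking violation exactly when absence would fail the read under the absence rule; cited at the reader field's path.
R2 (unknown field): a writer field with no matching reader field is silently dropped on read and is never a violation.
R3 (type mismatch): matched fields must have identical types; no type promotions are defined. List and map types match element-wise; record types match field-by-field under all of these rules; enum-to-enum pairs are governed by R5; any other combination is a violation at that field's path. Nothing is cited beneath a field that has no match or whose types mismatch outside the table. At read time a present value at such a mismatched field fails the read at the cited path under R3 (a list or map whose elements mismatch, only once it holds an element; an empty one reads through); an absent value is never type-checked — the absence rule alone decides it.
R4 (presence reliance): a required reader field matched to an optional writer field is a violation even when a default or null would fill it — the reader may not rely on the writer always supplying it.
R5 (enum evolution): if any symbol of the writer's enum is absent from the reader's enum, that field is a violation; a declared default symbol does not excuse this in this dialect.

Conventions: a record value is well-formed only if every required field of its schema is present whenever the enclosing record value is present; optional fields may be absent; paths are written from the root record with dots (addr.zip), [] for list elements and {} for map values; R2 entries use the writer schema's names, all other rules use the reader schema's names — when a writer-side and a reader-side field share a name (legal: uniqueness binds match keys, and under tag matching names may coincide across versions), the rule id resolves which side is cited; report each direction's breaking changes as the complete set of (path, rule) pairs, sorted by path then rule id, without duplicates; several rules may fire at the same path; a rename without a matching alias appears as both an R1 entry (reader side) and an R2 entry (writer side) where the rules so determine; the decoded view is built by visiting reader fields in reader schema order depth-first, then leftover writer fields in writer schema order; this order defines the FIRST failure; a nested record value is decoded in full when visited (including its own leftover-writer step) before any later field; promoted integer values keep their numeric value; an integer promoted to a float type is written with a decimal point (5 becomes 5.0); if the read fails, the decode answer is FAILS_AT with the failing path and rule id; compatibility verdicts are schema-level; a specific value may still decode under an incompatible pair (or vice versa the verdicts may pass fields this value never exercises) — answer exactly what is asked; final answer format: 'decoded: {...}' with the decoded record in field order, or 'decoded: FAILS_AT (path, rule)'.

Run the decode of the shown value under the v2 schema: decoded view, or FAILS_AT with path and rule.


decoded: FAILS_AT (attempts, R3)

in Session below, arrows point writer -> reader
decode (reader v2):
  kind := "MID"
  score := 3.75
  read fails at attempts under R3
  => FAILS_AT (attempts, R3)
the rest of the Session diff is inert for this question:
  renamed field age to id in record Session (alias age declared on the renamed field) -> inert under this dialect — no rule fires on Session and the result does not move
  added field rating to record Session: optional float64, tag 24 (in v2 it sits immediately before height) -> inert under this dialect — no rule fires on Session and the result does not move
  field height in record Session: type float32 changed to float64 (its default is dropped) -> a verdict-level change on Session — the shown value reads the same


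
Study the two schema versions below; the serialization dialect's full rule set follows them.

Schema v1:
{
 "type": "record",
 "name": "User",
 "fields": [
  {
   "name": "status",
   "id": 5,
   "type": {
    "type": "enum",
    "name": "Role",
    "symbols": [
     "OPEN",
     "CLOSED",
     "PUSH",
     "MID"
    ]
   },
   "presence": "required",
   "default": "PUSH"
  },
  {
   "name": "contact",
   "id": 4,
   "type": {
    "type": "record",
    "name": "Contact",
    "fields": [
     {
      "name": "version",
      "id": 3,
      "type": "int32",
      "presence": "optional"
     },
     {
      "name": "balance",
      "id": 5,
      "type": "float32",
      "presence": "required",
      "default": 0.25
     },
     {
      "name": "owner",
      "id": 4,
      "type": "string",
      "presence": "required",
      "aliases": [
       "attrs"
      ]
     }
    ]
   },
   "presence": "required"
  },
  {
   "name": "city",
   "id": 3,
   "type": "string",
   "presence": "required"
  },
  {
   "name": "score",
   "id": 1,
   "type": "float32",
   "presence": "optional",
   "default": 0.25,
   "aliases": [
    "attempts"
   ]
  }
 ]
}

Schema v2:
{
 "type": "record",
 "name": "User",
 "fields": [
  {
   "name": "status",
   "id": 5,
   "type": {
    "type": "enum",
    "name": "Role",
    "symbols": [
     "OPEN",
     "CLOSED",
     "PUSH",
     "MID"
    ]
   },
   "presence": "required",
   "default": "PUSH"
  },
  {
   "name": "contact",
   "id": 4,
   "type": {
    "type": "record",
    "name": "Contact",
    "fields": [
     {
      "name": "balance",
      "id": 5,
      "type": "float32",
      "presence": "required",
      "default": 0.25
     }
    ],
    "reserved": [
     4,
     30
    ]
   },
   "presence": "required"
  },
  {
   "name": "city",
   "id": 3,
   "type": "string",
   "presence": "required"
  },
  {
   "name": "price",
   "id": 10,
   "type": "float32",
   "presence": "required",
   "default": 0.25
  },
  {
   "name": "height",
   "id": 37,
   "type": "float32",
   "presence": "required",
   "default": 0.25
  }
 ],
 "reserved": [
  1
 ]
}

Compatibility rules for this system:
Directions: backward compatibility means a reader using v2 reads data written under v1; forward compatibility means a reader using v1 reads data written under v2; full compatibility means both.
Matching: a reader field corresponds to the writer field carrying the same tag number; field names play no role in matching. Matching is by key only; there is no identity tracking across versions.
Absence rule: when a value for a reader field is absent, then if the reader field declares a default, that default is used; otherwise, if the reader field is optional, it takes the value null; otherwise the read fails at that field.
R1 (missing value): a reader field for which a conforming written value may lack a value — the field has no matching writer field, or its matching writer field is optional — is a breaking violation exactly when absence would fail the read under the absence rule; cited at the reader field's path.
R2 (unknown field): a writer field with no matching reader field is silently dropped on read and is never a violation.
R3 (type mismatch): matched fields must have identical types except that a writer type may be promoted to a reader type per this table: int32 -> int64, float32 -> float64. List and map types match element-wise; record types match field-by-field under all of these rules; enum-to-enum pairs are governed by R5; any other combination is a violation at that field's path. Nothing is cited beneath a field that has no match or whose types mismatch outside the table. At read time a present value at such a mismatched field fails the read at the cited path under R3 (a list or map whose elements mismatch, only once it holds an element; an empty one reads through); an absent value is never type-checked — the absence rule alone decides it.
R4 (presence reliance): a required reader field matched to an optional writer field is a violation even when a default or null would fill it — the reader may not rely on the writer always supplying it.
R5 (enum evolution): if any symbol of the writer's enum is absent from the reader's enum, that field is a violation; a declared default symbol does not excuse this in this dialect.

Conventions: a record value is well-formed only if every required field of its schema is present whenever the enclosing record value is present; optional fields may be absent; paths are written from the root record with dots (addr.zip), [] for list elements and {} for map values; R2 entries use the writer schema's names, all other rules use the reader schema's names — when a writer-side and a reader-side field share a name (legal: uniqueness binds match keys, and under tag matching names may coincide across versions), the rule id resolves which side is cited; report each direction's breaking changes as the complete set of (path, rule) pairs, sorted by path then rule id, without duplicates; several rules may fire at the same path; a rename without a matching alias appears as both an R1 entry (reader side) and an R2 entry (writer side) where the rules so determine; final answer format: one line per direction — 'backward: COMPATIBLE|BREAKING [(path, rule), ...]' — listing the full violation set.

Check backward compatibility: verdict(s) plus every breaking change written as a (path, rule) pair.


the writer's type comes first in each User pair
checking backward for User: reader v2 against writer v1:
  status: Role -> Role, writer required; from status
  contact: Contact -> Contact, writer required; from contact
  city: string -> string, writer required; from city
  price: no writer-side match
  height: no writer-side match
  writer field score has no reader counterpart
  contact.balance: float32 -> float32, writer required; from contact.balance
  writer field contact.version has no reader counterpart
  writer field contact.owner has no reader counterpart
  => backward verdict for User: COMPATIBLE, no violations
diffs on User not affecting the asked answer:
  removed field owner from record Contact (its key 4 joins the reserved list) -> matters only for User's forward compatibility — outside the asked direction
  added field price to record User: required float32, tag 10, default 0.25 (in v2 it sits last) -> triggers nothing under User's printed rules — same verdict
  removed field score from record User (its key 1 joins the reserved list) -> triggers nothing under User's printed rules — same verdict
  added field height to record User: required float32, tag 37, default 0.25 (in v2 it sits last) -> triggers nothing under User's printed rules — same verdict
  removed field version from record Contact -> triggers nothing under User's printed rules — same verdict

backward: COMPATIBLE []


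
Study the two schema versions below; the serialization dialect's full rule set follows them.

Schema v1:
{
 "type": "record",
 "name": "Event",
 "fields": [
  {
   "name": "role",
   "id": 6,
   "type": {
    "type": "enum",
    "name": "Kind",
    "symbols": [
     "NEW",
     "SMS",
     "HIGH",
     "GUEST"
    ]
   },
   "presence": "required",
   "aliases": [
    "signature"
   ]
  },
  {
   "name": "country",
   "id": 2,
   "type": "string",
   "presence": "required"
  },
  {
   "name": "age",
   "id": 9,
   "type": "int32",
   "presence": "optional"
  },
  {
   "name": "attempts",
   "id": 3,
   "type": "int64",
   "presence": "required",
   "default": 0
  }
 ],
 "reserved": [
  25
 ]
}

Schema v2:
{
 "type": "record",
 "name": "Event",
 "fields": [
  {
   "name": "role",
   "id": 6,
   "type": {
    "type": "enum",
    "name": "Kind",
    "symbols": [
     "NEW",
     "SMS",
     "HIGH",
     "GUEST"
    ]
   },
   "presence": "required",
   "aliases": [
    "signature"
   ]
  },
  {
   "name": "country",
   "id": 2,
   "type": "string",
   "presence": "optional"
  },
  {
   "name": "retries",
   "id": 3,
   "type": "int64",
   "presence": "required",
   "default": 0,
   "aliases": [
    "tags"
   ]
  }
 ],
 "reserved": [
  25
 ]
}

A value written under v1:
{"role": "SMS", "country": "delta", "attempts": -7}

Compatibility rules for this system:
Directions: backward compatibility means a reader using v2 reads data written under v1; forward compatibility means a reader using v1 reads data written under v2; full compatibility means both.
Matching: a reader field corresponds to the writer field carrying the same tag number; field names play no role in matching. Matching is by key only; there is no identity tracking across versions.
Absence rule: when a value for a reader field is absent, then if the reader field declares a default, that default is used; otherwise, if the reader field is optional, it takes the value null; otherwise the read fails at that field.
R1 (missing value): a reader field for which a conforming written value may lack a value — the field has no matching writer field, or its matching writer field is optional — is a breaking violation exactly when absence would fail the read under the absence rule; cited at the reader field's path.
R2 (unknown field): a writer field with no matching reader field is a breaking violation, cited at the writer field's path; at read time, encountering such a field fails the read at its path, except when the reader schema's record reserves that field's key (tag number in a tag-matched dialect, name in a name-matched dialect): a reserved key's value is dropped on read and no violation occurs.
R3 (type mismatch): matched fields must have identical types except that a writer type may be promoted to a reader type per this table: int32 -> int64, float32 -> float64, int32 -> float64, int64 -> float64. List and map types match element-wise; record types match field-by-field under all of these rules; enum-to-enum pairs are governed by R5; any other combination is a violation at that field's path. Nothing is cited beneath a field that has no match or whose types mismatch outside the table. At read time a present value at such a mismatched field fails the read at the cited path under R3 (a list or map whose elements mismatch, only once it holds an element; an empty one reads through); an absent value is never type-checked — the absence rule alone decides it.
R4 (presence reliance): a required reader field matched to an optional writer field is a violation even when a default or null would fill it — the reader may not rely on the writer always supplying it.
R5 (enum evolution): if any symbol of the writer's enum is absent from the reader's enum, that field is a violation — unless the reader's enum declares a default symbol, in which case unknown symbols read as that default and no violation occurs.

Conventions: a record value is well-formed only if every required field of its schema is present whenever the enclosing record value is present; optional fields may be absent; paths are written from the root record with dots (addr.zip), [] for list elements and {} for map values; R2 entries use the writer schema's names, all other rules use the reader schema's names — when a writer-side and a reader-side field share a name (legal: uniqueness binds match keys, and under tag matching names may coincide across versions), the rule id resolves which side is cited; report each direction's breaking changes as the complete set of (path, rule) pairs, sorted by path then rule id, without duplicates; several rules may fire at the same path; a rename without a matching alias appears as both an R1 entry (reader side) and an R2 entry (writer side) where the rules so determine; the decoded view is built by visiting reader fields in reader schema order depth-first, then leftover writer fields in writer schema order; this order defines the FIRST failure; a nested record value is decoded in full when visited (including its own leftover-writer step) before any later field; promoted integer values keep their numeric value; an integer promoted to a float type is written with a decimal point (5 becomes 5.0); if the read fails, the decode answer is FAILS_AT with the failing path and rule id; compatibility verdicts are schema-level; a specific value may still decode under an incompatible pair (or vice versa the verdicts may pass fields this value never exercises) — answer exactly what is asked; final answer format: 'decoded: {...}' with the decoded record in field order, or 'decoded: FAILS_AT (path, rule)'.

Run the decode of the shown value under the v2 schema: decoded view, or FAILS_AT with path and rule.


in Event below, arrows point writer -> reader
migrating the Event value to v2:
  role := "SMS"
  country := "delta"
  retries := -7 (from writer attempts)
  => decoded: {"role": "SMS", "country": "delta", "retries": -7}
the other Event changes do not affect what is asked:
  field country in record Event: required changed to optional -> affects the rule determinations only; this particular Event value decodes identically

decoded: {"role": "SMS", "country": "delta", "retries": -7}


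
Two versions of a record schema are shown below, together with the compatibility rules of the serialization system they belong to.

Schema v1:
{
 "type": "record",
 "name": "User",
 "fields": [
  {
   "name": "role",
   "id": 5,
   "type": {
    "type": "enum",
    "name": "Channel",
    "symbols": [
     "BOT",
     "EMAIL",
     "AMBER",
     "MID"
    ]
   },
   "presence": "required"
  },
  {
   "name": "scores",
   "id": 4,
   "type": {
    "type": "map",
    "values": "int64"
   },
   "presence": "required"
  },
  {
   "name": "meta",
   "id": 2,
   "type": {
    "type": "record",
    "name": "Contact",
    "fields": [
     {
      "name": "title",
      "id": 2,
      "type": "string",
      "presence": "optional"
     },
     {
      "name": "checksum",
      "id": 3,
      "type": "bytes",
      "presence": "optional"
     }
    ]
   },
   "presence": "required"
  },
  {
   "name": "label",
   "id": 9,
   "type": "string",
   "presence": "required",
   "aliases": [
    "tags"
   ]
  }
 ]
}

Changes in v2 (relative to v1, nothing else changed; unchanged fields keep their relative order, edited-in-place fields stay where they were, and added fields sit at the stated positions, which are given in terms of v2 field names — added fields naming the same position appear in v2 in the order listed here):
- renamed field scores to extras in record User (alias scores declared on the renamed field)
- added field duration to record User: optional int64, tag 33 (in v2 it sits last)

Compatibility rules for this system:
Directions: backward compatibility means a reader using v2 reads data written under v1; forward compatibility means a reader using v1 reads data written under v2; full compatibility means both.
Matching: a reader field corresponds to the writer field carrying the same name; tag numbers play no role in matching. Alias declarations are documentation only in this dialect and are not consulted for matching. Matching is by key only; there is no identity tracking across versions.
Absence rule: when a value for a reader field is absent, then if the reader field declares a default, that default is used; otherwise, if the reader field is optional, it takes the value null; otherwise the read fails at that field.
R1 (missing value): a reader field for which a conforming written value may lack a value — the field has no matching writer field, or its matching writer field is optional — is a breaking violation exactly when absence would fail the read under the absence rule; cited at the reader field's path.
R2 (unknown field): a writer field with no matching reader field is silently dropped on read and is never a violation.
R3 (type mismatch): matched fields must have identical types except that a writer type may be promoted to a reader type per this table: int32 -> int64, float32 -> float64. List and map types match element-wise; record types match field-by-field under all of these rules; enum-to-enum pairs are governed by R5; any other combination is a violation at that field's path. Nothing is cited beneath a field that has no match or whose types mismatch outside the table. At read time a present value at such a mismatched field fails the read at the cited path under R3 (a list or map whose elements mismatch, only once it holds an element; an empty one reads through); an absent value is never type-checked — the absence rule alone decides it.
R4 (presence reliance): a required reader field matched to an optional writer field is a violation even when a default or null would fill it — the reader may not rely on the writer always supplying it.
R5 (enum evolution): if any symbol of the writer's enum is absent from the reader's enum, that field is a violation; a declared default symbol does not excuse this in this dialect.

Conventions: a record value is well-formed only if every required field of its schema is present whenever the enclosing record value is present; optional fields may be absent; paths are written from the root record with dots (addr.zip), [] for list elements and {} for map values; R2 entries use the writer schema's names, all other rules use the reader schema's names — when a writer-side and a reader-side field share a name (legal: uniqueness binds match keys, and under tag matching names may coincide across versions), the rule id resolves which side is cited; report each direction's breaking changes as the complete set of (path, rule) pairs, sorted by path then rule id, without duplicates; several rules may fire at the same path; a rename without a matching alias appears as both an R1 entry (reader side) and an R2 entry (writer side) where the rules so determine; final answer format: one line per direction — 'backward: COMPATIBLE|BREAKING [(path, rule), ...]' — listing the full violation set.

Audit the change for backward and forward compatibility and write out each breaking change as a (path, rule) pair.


in User below, arrows point writer -> reader
backward pass over User, reader schema v2, writer schema v1:
  writer required, Channel -> Channel: reader role maps from writer role
  extras: no writer match
  writer required, Contact -> Contact: reader meta maps from writer meta
  writer required, string -> string: reader label maps from writer label
  duration: no writer match
  leftover writer field: scores
  writer optional, string -> string: reader meta.title maps from writer meta.title
  writer optional, bytes -> bytes: reader meta.checksum maps from writer meta.checksum
  rule R1 violated at extras
  => 1 violation(s): backward is BREAKING for User
forward pass over User, reader schema v1, writer schema v2:
  writer required, Channel -> Channel: reader role maps from writer role
  scores: no writer match
  writer required, Contact -> Contact: reader meta maps from writer meta
  writer required, string -> string: reader label maps from writer label
  leftover writer field: extras
  leftover writer field: duration
  writer optional, string -> string: reader meta.title maps from writer meta.title
  writer optional, bytes -> bytes: reader meta.checksum maps from writer meta.checksum
  rule R1 violated at scores
  => 1 violation(s): forward is BREAKING for User

backward: BREAKING [(extras, R1)]; forward: BREAKING [(scores, R1)]


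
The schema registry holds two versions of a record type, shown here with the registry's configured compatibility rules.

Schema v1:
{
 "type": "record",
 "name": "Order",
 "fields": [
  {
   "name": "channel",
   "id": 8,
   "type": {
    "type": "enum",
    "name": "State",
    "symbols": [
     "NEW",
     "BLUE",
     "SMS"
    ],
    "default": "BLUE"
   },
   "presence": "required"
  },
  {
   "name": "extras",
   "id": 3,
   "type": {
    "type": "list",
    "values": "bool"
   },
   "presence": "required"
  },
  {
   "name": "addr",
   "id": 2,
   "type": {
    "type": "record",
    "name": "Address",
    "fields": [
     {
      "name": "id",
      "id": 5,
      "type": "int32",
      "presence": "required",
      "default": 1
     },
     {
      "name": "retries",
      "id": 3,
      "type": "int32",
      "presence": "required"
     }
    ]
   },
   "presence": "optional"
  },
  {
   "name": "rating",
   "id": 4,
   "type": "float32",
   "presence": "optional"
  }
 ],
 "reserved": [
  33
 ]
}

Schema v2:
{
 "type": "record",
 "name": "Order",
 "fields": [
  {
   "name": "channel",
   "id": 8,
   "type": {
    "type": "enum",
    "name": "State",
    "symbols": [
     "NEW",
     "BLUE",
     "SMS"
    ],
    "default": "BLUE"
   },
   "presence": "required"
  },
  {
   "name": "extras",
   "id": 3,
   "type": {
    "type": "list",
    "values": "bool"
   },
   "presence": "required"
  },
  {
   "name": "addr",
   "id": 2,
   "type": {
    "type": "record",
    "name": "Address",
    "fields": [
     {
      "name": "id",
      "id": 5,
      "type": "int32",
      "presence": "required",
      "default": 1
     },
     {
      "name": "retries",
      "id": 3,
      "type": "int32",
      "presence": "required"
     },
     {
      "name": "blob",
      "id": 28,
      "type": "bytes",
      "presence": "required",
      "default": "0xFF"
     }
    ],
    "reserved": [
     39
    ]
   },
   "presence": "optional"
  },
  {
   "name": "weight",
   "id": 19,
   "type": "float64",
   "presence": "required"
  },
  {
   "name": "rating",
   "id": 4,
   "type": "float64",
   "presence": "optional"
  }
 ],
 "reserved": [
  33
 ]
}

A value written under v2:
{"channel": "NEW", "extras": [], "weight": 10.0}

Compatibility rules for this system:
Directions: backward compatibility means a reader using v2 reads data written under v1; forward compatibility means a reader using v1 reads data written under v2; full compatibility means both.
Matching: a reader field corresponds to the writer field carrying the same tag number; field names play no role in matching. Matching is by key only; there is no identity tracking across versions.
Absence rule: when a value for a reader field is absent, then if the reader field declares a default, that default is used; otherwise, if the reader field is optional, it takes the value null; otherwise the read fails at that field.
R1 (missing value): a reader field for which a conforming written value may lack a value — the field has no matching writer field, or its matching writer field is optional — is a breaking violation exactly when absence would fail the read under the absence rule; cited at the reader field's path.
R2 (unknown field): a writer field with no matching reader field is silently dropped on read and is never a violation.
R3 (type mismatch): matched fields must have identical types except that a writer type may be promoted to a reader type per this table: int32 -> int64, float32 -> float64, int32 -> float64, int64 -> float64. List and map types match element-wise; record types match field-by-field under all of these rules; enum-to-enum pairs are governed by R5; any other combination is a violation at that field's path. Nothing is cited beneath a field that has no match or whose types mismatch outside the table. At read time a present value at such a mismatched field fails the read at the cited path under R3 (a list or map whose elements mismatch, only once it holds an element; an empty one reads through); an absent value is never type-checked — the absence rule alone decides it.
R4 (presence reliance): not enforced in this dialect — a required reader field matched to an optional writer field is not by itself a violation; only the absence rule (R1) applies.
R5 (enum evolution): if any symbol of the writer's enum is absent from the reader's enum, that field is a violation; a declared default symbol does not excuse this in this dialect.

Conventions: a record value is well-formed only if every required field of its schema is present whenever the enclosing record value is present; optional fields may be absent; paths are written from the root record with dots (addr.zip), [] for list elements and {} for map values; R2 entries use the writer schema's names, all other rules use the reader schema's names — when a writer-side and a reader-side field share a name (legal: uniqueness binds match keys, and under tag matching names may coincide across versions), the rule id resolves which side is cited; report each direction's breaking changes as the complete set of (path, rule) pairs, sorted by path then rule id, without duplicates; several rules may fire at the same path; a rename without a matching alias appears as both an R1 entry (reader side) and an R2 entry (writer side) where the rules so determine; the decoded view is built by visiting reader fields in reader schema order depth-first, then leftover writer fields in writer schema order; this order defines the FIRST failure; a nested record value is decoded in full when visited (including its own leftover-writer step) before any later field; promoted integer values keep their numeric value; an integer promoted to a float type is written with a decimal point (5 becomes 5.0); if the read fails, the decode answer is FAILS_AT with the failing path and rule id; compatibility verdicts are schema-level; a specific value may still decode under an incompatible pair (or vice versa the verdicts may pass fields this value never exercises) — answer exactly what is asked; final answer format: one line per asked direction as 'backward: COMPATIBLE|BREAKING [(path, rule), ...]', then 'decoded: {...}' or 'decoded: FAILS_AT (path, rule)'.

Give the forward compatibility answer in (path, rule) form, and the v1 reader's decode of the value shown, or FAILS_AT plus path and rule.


the writer's type comes first in each Order pair
forward pass over Order, reader schema v1, writer schema v2:
  channel: State -> State, writer required; from channel
  extras: list<bool> -> list<bool>, writer required; from extras
  addr: Address -> Address, writer optional; from addr
  rating: float64 -> float32, writer optional; from rating
  weight (writer side), unknown to reader
  addr.id: int32 -> int32, writer required; from addr.id
  addr.retries: int32 -> int32, writer required; from addr.retries
  addr.blob (writer side), unknown to reader
  breaking: (rating, R3)
  forward on Order therefore BREAKING (1)
migrating the Order value to v1:
  channel := "NEW"
  extras := []
  addr := null (not supplied -> null)
  rating := null (not supplied -> null)
  writer weight: unmatched, discarded
  => decoded: {"channel": "NEW", "extras": [], "addr": null, "rating": null}
diffs on Order not affecting the asked answer:
  added field blob to record Address: required bytes, tag 28, default 0xFF (in v2 it sits last) -> no rule fires on it in Order's dialect; the asked verdict holds
  added field weight to record Order: required float64, tag 19 (in v2 it sits immediately before rating) -> its effect on Order is confined to the backward direction, not asked

forward: BREAKING [(rating, R3)]; decoded: {"channel": "NEW", "extras": [], "addr": null, "rating": null}


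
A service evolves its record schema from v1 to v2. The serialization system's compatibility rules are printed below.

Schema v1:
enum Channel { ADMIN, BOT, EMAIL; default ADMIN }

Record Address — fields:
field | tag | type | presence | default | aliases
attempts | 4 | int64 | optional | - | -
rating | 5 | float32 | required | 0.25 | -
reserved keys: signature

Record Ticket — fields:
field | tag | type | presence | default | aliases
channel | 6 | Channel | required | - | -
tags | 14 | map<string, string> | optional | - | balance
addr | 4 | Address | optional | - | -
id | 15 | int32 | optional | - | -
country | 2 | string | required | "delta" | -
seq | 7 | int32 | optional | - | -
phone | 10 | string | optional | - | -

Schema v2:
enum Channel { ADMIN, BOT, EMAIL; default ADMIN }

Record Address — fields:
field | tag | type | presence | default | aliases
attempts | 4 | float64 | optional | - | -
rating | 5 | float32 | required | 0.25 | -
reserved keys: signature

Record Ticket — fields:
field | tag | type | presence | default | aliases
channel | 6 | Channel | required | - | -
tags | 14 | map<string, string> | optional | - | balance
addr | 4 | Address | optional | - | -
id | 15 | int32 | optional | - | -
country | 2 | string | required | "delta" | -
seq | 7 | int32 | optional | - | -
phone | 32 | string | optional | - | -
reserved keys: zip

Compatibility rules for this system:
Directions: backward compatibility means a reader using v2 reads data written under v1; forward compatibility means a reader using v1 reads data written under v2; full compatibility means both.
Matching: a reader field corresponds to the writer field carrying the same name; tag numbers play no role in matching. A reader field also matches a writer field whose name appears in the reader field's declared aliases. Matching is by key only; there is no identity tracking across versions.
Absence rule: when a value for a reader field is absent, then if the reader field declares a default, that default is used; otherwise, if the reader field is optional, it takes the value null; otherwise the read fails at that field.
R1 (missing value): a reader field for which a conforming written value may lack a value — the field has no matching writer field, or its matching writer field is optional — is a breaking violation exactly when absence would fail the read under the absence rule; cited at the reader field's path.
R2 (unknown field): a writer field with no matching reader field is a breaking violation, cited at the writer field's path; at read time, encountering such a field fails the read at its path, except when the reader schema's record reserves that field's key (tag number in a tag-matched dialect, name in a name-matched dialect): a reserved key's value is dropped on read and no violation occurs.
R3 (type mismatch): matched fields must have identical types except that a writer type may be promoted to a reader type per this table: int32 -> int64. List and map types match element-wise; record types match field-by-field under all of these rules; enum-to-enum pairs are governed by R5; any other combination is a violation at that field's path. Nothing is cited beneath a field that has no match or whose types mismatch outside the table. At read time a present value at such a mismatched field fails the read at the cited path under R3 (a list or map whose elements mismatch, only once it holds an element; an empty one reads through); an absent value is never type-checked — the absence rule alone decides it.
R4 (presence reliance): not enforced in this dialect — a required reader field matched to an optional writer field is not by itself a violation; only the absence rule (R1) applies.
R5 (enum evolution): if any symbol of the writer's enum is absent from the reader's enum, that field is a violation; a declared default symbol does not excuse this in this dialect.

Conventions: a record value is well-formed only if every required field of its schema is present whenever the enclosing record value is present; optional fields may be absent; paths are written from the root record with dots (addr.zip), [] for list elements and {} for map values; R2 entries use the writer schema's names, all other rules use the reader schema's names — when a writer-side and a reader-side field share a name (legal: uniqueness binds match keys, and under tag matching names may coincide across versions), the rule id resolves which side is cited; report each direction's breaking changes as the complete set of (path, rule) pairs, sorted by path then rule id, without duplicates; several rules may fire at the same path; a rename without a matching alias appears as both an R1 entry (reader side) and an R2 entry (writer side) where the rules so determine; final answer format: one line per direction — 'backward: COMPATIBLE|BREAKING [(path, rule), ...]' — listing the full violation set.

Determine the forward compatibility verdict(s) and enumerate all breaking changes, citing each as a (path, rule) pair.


arrows below run writer -> reader for Ticket
forward for Ticket (reader v1, writer v2):
  channel: Channel -> Channel, writer required; from channel
  tags: map<string, string> -> map<string, string>, writer optional; from tags
  addr: Address -> Address, writer optional; from addr
  id: int32 -> int32, writer optional; from id
  country: string -> string, writer required; from country
  seq: int32 -> int32, writer optional; from seq
  phone: string -> string, writer optional; from phone
  addr.attempts: float64 -> int64, writer optional; from addr.attempts
  addr.rating: float32 -> float32, writer required; from addr.rating
  rule R3 violated at addr.attempts
  => forward: BREAKING (1)
remaining Ticket differences; none change what is asked:
  field phone in record Ticket: tag 10 changed to 32 -> inert for the asked Ticket verdict: nothing fires

forward: BREAKING [(addr.attempts, R3)]
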